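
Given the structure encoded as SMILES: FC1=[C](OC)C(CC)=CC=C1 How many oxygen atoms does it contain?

1

Scan the SMILES for O atoms (remember two-letter symbols like Cl and Br are single atoms).
Oxygen count: 1.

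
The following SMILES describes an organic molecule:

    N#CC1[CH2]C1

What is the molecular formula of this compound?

Walk through each heavy atom and fill implicit hydrogens from standard valence (C 4, N 3, O 2, S 2, halogen 1):
  atom 1: N, bond orders sum to 3 (valence 3) → 0 H
  atom 2: C, bond orders sum to 4 (valence 4) → 0 H
  atom 3: C, bond orders sum to 3 (valence 4) → 1 H
  atom 4: C with explicit H count 2
  atom 5: C, bond orders sum to 2 (valence 4) → 2 H
Totals → C:4, H:5, N:1.

C4H5N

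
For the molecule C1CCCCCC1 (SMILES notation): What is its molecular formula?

C7H14

Walk through each heavy atom and fill implicit hydrogens from standard valence (C 4, N 3, O 2, S 2, halogen 1):
  atom 1: C, bond orders sum to 2 (valence 4) → 2 H
  atom 2: C, bond orders sum to 2 (valence 4) → 2 H
  atom 3: C, bond orders sum to 2 (valence 4) → 2 H
  atom 4: C, bond orders sum to 2 (valence 4) → 2 H
  atom 5: C, bond orders sum to 2 (valence 4) → 2 H
  atom 6: C, bond orders sum to 2 (valence 4) → 2 H
  atom 7: C, bond orders sum to 2 (valence 4) → 2 H
Totals → C:7, H:14.
In Hill order: C7H14.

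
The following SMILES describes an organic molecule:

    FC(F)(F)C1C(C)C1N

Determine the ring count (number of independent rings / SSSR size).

1

In SMILES, each pair of matching ring-closure digits denotes one ring-closing bond; the number of such bonds equals the number of independent rings.
Ring-closure bonds here: 1.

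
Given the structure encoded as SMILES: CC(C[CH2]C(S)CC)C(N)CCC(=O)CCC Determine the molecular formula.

C14H29NOS

Walk through each heavy atom and fill implicit hydrogens from standard valence (C 4, N 3, O 2, S 2, halogen 1):
  atom 1: C, bond orders sum to 1 (valence 4) → 3 H
  atom 2: C, bond orders sum to 3 (valence 4) → 1 H
  atom 3: C, bond orders sum to 2 (valence 4) → 2 H
  atom 4: C with explicit H count 2
  atom 5: C, bond orders sum to 3 (valence 4) → 1 H
  atom 6: S, bond orders sum to 1 (valence 2) → 1 H
  atom 7: C, bond orders sum to 2 (valence 4) → 2 H
  atom 8: C, bond orders sum to 1 (valence 4) → 3 H
  atom 9: C, bond orders sum to 3 (valence 4) → 1 H
  atom 10: N, bond orders sum to 1 (valence 3) → 2 H
  atom 11: C, bond orders sum to 2 (valence 4) → 2 H
  atom 12: C, bond orders sum to 2 (valence 4) → 2 H
  atom 13: C, bond orders sum to 4 (valence 4) → 0 H
  atom 14: O, bond orders sum to 2 (valence 2) → 0 H
  atom 15: C, bond orders sum to 2 (valence 4) → 2 H
  atom 16: C, bond orders sum to 2 (valence 4) → 2 H
  atom 17: C, bond orders sum to 1 (valence 4) → 3 H
Totals → C:14, H:29, N:1, O:1, S:1.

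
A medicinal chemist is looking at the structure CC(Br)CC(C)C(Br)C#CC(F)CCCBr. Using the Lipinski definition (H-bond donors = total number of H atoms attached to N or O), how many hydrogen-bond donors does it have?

0

Donors: find every N or O and count the H atoms it carries.
  (no N or O atoms present)
Lipinski HBD = 0.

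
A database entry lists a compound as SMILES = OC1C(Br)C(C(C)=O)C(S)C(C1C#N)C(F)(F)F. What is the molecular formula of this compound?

C10H11BrF3NO2S

Walk through each heavy atom and fill implicit hydrogens from standard valence (C 4, N 3, O 2, S 2, halogen 1):
  atom 1: O, bond orders sum to 1 (valence 2) → 1 H
  atom 2: C, bond orders sum to 3 (valence 4) → 1 H
  atom 3: C, bond orders sum to 3 (valence 4) → 1 H
  atom 4: Br (halogen, monovalent) → 0 H
  atom 5: C, bond orders sum to 3 (valence 4) → 1 H
  atom 6: C, bond orders sum to 4 (valence 4) → 0 H
  atom 7: C, bond orders sum to 1 (valence 4) → 3 H
  atom 8: O, bond orders sum to 2 (valence 2) → 0 H
  atom 9: C, bond orders sum to 3 (valence 4) → 1 H
  atom 10: S, bond orders sum to 1 (valence 2) → 1 H
  atom 11: C, bond orders sum to 3 (valence 4) → 1 H
  atom 12: C, bond orders sum to 3 (valence 4) → 1 H
  atom 13: C, bond orders sum to 4 (valence 4) → 0 H
  atom 14: N, bond orders sum to 3 (valence 3) → 0 H
  atom 15: C, bond orders sum to 4 (valence 4) → 0 H
  atom 16: F (halogen, monovalent) → 0 H
  atom 17: F (halogen, monovalent) → 0 H
  atom 18: F (halogen, monovalent) → 0 H
Totals → C:10, H:11, Br:1, F:3, N:1, O:2, S:1.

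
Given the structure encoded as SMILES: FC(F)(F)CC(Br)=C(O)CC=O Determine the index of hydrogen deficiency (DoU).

2

Degree of unsaturation = (number of rings) + (number of π bonds).
Ring closures in the SMILES: 0.
π bonds: 2 double bonds (each 1 DoU) → 2 DoU from unsaturation.
Total DoU = 0 + 2 = 2.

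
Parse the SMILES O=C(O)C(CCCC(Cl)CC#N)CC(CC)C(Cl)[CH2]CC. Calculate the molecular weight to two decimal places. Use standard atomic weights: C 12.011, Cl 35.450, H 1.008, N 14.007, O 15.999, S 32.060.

336.30 g/mol

First, the molecular formula is C16H27Cl2NO2 (counting implicit H from valence).
  C: 16 × 12.011 = 192.176
  Cl: 2 × 35.450 = 70.900
  H: 27 × 1.008 = 27.216
  N: 1 × 14.007 = 14.007
  O: 2 × 15.999 = 31.998
Sum: 16×12.011 + 2×35.450 + 27×1.008 + 1×14.007 + 2×15.999 = 336.297 → 336.30 g/mol.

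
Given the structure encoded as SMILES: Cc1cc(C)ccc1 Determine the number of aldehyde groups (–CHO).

0

Scan the SMILES for the aldehyde motif — none present.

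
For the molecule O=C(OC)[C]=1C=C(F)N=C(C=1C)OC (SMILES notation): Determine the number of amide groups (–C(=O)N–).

Scan the SMILES for the amide motif — none present.
Groups that are present: 1 ester, 1 ether.

0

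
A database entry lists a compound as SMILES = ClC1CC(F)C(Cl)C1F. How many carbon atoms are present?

5

Count every carbon token in the SMILES (each C, including those in ring-closure positions and inside branches).
Carbon count: 5.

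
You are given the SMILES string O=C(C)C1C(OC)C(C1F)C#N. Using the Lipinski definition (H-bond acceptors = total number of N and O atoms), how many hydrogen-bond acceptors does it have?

3

N atoms: 1; O atoms: 2.
Lipinski HBA = 1 + 2 = 3.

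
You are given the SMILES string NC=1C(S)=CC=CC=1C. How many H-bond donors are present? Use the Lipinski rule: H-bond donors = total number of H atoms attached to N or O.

Donors: find every N or O and count the H atoms it carries.
  atom 1 (N): bond orders sum to 1 → 2 H
Lipinski HBD = 2.

2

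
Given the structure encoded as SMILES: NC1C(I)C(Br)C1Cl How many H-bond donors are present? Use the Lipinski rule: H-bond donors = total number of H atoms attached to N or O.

Donors: find every N or O and count the H atoms it carries.
  atom 1 (N): bond orders sum to 1 → 2 H
Lipinski HBD = 2.

2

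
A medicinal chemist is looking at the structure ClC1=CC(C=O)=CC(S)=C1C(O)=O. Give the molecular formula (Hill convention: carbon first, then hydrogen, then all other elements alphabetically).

Walk through each heavy atom and fill implicit hydrogens from standard valence (C 4, N 3, O 2, S 2, halogen 1):
  atom 1: Cl (halogen, monovalent) → 0 H
  atom 2: C, bond orders sum to 4 (valence 4) → 0 H
  atom 3: C, bond orders sum to 3 (valence 4) → 1 H
  atom 4: C, bond orders sum to 4 (valence 4) → 0 H
  atom 5: C, bond orders sum to 3 (valence 4) → 1 H
  atom 6: O, bond orders sum to 2 (valence 2) → 0 H
  atom 7: C, bond orders sum to 3 (valence 4) → 1 H
  atom 8: C, bond orders sum to 4 (valence 4) → 0 H
  atom 9: S, bond orders sum to 1 (valence 2) → 1 H
  atom 10: C, bond orders sum to 4 (valence 4) → 0 H
  atom 11: C, bond orders sum to 4 (valence 4) → 0 H
  atom 12: O, bond orders sum to 1 (valence 2) → 1 H
  atom 13: O, bond orders sum to 2 (valence 2) → 0 H
Totals → C:8, H:5, Cl:1, O:3, S:1.

C8H5ClO3S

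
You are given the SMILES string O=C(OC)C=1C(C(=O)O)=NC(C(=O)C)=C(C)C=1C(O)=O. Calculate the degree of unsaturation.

8

Degree of unsaturation = (number of rings) + (number of π bonds).
Ring closures in the SMILES: 1.
π bonds: 7 double bonds (each 1 DoU) → 7 DoU from unsaturation.
Total DoU = 1 + 7 = 8.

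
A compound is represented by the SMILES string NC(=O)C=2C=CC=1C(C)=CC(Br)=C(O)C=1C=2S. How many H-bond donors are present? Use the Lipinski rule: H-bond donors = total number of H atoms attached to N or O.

Donors: find every N or O and count the H atoms it carries.
  atom 1 (N): bond orders sum to 1 → 2 H
  atom 3 (O): bond orders sum to 2 → 0 H
  atom 14 (O): bond orders sum to 1 → 1 H
Lipinski HBD = 3.

3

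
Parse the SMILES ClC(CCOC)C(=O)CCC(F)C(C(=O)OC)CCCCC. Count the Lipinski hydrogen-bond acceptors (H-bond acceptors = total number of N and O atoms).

N atoms: 0; O atoms: 4.
Lipinski HBA = 0 + 4 = 4.

4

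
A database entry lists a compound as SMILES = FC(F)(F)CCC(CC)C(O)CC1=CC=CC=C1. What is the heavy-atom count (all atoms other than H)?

Every atom symbol written in the SMILES (organic subset) is one heavy atom; implicit H are not written.
Heavy atoms by element → C:14, F:3, O:1.
Total: 18.

18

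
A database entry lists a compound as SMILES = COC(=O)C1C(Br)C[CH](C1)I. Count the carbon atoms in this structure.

Count every carbon token in the SMILES (each C, including those in ring-closure positions and inside branches).
Carbon count: 7.

7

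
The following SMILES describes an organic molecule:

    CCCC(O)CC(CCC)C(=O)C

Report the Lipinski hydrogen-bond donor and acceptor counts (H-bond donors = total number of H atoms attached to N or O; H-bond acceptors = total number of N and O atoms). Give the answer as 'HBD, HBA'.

Donors: find every N or O and count the H atoms it carries.
  atom 5 (O): bond orders sum to 1 → 1 H
  atom 12 (O): bond orders sum to 2 → 0 H
Lipinski HBD = 1.
Acceptors: N atoms = 0, O atoms = 2 → HBA = 2.

1, 2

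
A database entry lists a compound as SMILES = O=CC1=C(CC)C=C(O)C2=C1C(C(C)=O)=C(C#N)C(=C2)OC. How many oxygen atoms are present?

4

Scan the SMILES for O atoms (remember two-letter symbols like Cl and Br are single atoms).
Oxygen count: 4.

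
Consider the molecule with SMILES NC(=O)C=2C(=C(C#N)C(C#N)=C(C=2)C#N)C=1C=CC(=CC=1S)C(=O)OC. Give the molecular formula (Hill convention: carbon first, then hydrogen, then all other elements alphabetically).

Walk through each heavy atom and fill implicit hydrogens from standard valence (C 4, N 3, O 2, S 2, halogen 1):
  atom 1: N, bond orders sum to 1 (valence 3) → 2 H
  atom 2: C, bond orders sum to 4 (valence 4) → 0 H
  atom 3: O, bond orders sum to 2 (valence 2) → 0 H
  atom 4: C, bond orders sum to 4 (valence 4) → 0 H
  atom 5: C, bond orders sum to 4 (valence 4) → 0 H
  atom 6: C, bond orders sum to 4 (valence 4) → 0 H
  atom 7: C, bond orders sum to 4 (valence 4) → 0 H
  atom 8: N, bond orders sum to 3 (valence 3) → 0 H
  atom 9: C, bond orders sum to 4 (valence 4) → 0 H
  atom 10: C, bond orders sum to 4 (valence 4) → 0 H
  atom 11: N, bond orders sum to 3 (valence 3) → 0 H
  atom 12: C, bond orders sum to 4 (valence 4) → 0 H
  atom 13: C, bond orders sum to 3 (valence 4) → 1 H
  atom 14: C, bond orders sum to 4 (valence 4) → 0 H
  atom 15: N, bond orders sum to 3 (valence 3) → 0 H
  atom 16: C, bond orders sum to 4 (valence 4) → 0 H
  atom 17: C, bond orders sum to 3 (valence 4) → 1 H
  atom 18: C, bond orders sum to 3 (valence 4) → 1 H
  atom 19: C, bond orders sum to 4 (valence 4) → 0 H
  atom 20: C, bond orders sum to 3 (valence 4) → 1 H
  atom 21: C, bond orders sum to 4 (valence 4) → 0 H
  atom 22: S, bond orders sum to 1 (valence 2) → 1 H
  atom 23: C, bond orders sum to 4 (valence 4) → 0 H
  atom 24: O, bond orders sum to 2 (valence 2) → 0 H
  atom 25: O, bond orders sum to 2 (valence 2) → 0 H
  atom 26: C, bond orders sum to 1 (valence 4) → 3 H
Totals → C:18, H:10, N:4, O:3, S:1.

C18H10N4O3S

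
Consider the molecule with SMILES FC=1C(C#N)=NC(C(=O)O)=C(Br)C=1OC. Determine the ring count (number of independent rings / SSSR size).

1

In SMILES, each pair of matching ring-closure digits denotes one ring-closing bond; the number of such bonds equals the number of independent rings.
Ring-closure bonds here: 1.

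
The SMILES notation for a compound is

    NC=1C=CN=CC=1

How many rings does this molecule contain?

In SMILES, each pair of matching ring-closure digits denotes one ring-closing bond; the number of such bonds equals the number of independent rings.
Ring-closure bonds here: 1.

1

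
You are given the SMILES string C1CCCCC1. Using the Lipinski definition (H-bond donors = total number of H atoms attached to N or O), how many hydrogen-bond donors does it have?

0

Donors: find every N or O and count the H atoms it carries.
  (no N or O atoms present)
Lipinski HBD = 0.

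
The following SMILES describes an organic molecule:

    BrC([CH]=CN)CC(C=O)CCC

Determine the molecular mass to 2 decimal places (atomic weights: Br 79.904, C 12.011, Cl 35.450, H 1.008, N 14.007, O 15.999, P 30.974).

First, the molecular formula is C9H16BrNO (counting implicit H from valence).
  Br: 1 × 79.904 = 79.904
  C: 9 × 12.011 = 108.099
  H: 16 × 1.008 = 16.128
  N: 1 × 14.007 = 14.007
  O: 1 × 15.999 = 15.999
Sum: 1×79.904 + 9×12.011 + 16×1.008 + 1×14.007 + 1×15.999 = 234.137 → 234.14 g/mol.

234.14 g/mol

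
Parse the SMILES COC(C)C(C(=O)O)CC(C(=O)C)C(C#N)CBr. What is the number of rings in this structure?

0

In SMILES, each pair of matching ring-closure digits denotes one ring-closing bond; the number of such bonds equals the number of independent rings.
Ring-closure bonds here: 0.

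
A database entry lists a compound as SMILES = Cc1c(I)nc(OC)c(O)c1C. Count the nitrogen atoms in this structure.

Scan the SMILES for N atoms (remember two-letter symbols like Cl and Br are single atoms).
Nitrogen count: 1.

1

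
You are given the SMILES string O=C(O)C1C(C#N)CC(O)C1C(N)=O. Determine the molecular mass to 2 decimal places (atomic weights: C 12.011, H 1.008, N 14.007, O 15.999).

First, the molecular formula is C8H10N2O4 (counting implicit H from valence).
  C: 8 × 12.011 = 96.088
  H: 10 × 1.008 = 10.080
  N: 2 × 14.007 = 28.014
  O: 4 × 15.999 = 63.996
Sum: 8×12.011 + 10×1.008 + 2×14.007 + 4×15.999 = 198.178 → 198.18 g/mol.

198.18 g/mol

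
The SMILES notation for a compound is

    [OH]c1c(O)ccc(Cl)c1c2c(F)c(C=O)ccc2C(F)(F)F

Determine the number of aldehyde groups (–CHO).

The aldehyde motif appears at heavy-atom position 14 in the SMILES.
Other groups present: 2 hydroxyl.
Aldehyde count: 1.

1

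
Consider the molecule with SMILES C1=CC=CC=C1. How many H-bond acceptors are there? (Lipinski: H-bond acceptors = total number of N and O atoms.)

N atoms: 0; O atoms: 0.
Lipinski HBA = 0 + 0 = 0.

0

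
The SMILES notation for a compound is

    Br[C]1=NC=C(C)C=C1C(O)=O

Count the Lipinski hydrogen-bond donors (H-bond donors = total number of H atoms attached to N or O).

Donors: find every N or O and count the H atoms it carries.
  atom 3 (N): bond orders sum to 3 → 0 H
  atom 10 (O): bond orders sum to 1 → 1 H
  atom 11 (O): bond orders sum to 2 → 0 H
Lipinski HBD = 1.

1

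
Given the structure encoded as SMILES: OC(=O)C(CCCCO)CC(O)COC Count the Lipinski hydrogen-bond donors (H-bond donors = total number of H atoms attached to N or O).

Donors: find every N or O and count the H atoms it carries.
  atom 1 (O): bond orders sum to 1 → 1 H
  atom 3 (O): bond orders sum to 2 → 0 H
  atom 9 (O): bond orders sum to 1 → 1 H
  atom 12 (O): bond orders sum to 1 → 1 H
  atom 14 (O): bond orders sum to 2 → 0 H
Lipinski HBD = 3.

3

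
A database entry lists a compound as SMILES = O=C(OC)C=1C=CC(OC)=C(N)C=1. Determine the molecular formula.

Walk through each heavy atom and fill implicit hydrogens from standard valence (C 4, N 3, O 2, S 2, halogen 1):
  atom 1: O, bond orders sum to 2 (valence 2) → 0 H
  atom 2: C, bond orders sum to 4 (valence 4) → 0 H
  atom 3: O, bond orders sum to 2 (valence 2) → 0 H
  atom 4: C, bond orders sum to 1 (valence 4) → 3 H
  atom 5: C, bond orders sum to 4 (valence 4) → 0 H
  atom 6: C, bond orders sum to 3 (valence 4) → 1 H
  atom 7: C, bond orders sum to 3 (valence 4) → 1 H
  atom 8: C, bond orders sum to 4 (valence 4) → 0 H
  atom 9: O, bond orders sum to 2 (valence 2) → 0 H
  atom 10: C, bond orders sum to 1 (valence 4) → 3 H
  atom 11: C, bond orders sum to 4 (valence 4) → 0 H
  atom 12: N, bond orders sum to 1 (valence 3) → 2 H
  atom 13: C, bond orders sum to 3 (valence 4) → 1 H
Totals → C:9, H:11, N:1, O:3.
In Hill order: C9H11NO3.

C9H11NO3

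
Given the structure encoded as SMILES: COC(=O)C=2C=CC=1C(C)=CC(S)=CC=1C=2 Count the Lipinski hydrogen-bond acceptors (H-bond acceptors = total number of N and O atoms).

N atoms: 0; O atoms: 2.
Lipinski HBA = 0 + 2 = 2.

2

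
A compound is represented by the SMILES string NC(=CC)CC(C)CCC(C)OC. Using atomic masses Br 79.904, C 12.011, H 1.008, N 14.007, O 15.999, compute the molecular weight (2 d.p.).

185.31 g/mol

First, the molecular formula is C11H23NO (counting implicit H from valence).
  C: 11 × 12.011 = 132.121
  H: 23 × 1.008 = 23.184
  N: 1 × 14.007 = 14.007
  O: 1 × 15.999 = 15.999
Sum: 11×12.011 + 23×1.008 + 1×14.007 + 1×15.999 = 185.311 → 185.31 g/mol.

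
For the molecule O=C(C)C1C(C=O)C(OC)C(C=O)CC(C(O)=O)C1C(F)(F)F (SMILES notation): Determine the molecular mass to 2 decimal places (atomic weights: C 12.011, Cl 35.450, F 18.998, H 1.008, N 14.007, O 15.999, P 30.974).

338.28 g/mol

First, the molecular formula is C14H17F3O6 (counting implicit H from valence).
  C: 14 × 12.011 = 168.154
  F: 3 × 18.998 = 56.994
  H: 17 × 1.008 = 17.136
  O: 6 × 15.999 = 95.994
Sum: 14×12.011 + 3×18.998 + 17×1.008 + 6×15.999 = 338.278 → 338.28 g/mol.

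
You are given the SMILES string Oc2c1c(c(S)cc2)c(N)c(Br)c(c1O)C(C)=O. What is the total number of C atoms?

12

Count every carbon token in the SMILES (each C, including those in ring-closure positions and inside branches).
Carbon count: 12.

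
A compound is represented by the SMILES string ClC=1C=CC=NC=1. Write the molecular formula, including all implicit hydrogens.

Walk through each heavy atom and fill implicit hydrogens from standard valence (C 4, N 3, O 2, S 2, halogen 1):
  atom 1: Cl (halogen, monovalent) → 0 H
  atom 2: C, bond orders sum to 4 (valence 4) → 0 H
  atom 3: C, bond orders sum to 3 (valence 4) → 1 H
  atom 4: C, bond orders sum to 3 (valence 4) → 1 H
  atom 5: C, bond orders sum to 3 (valence 4) → 1 H
  atom 6: N, bond orders sum to 3 (valence 3) → 0 H
  atom 7: C, bond orders sum to 3 (valence 4) → 1 H
Totals → C:5, H:4, Cl:1, N:1.
In Hill order: C5H4ClN.

C5H4ClN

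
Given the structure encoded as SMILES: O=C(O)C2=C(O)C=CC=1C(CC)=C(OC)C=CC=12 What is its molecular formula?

Walk through each heavy atom and fill implicit hydrogens from standard valence (C 4, N 3, O 2, S 2, halogen 1):
  atom 1: O, bond orders sum to 2 (valence 2) → 0 H
  atom 2: C, bond orders sum to 4 (valence 4) → 0 H
  atom 3: O, bond orders sum to 1 (valence 2) → 1 H
  atom 4: C, bond orders sum to 4 (valence 4) → 0 H
  atom 5: C, bond orders sum to 4 (valence 4) → 0 H
  atom 6: O, bond orders sum to 1 (valence 2) → 1 H
  atom 7: C, bond orders sum to 3 (valence 4) → 1 H
  atom 8: C, bond orders sum to 3 (valence 4) → 1 H
  atom 9: C, bond orders sum to 4 (valence 4) → 0 H
  atom 10: C, bond orders sum to 4 (valence 4) → 0 H
  atom 11: C, bond orders sum to 2 (valence 4) → 2 H
  atom 12: C, bond orders sum to 1 (valence 4) → 3 H
  atom 13: C, bond orders sum to 4 (valence 4) → 0 H
  atom 14: O, bond orders sum to 2 (valence 2) → 0 H
  atom 15: C, bond orders sum to 1 (valence 4) → 3 H
  atom 16: C, bond orders sum to 3 (valence 4) → 1 H
  atom 17: C, bond orders sum to 3 (valence 4) → 1 H
  atom 18: C, bond orders sum to 4 (valence 4) → 0 H
Totals → C:14, H:14, O:4.
In Hill order: C14H14O4.

C14H14O4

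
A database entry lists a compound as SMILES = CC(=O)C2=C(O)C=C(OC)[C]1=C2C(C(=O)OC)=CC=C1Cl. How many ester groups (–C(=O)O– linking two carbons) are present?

1

The ester motif appears at heavy-atom position 14 in the SMILES.
Other groups present: 1 ether, 1 hydroxyl, 1 ketone.
Ester count: 1.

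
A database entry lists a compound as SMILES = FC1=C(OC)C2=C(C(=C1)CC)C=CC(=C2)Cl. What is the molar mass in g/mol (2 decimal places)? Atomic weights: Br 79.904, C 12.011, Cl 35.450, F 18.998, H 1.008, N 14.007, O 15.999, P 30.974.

First, the molecular formula is C13H12ClFO (counting implicit H from valence).
  C: 13 × 12.011 = 156.143
  Cl: 1 × 35.450 = 35.450
  F: 1 × 18.998 = 18.998
  H: 12 × 1.008 = 12.096
  O: 1 × 15.999 = 15.999
Sum: 13×12.011 + 1×35.450 + 1×18.998 + 12×1.008 + 1×15.999 = 238.686 → 238.69 g/mol.

238.69 g/mol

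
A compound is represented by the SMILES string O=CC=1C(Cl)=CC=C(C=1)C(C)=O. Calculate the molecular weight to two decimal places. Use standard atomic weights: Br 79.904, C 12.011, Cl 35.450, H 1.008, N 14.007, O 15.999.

182.60 g/mol

First, the molecular formula is C9H7ClO2 (counting implicit H from valence).
  C: 9 × 12.011 = 108.099
  Cl: 1 × 35.450 = 35.450
  H: 7 × 1.008 = 7.056
  O: 2 × 15.999 = 31.998
Sum: 9×12.011 + 1×35.450 + 7×1.008 + 2×15.999 = 182.603 → 182.60 g/mol.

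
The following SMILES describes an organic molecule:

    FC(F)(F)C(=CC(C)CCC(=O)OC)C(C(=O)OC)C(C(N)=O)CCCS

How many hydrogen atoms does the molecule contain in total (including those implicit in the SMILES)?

Walk through each heavy atom and fill implicit hydrogens from standard valence (C 4, N 3, O 2, S 2, halogen 1):
  atom 1: F (halogen, monovalent) → 0 H
  atom 2: C, bond orders sum to 4 (valence 4) → 0 H
  atom 3: F (halogen, monovalent) → 0 H
  atom 4: F (halogen, monovalent) → 0 H
  atom 5: C, bond orders sum to 4 (valence 4) → 0 H
  atom 6: C, bond orders sum to 3 (valence 4) → 1 H
  atom 7: C, bond orders sum to 3 (valence 4) → 1 H
  atom 8: C, bond orders sum to 1 (valence 4) → 3 H
  atom 9: C, bond orders sum to 2 (valence 4) → 2 H
  atom 10: C, bond orders sum to 2 (valence 4) → 2 H
  atom 11: C, bond orders sum to 4 (valence 4) → 0 H
  atom 12: O, bond orders sum to 2 (valence 2) → 0 H
  atom 13: O, bond orders sum to 2 (valence 2) → 0 H
  atom 14: C, bond orders sum to 1 (valence 4) → 3 H
  atom 15: C, bond orders sum to 3 (valence 4) → 1 H
  atom 16: C, bond orders sum to 4 (valence 4) → 0 H
  atom 17: O, bond orders sum to 2 (valence 2) → 0 H
  atom 18: O, bond orders sum to 2 (valence 2) → 0 H
  atom 19: C, bond orders sum to 1 (valence 4) → 3 H
  atom 20: C, bond orders sum to 3 (valence 4) → 1 H
  atom 21: C, bond orders sum to 4 (valence 4) → 0 H
  atom 22: N, bond orders sum to 1 (valence 3) → 2 H
  atom 23: O, bond orders sum to 2 (valence 2) → 0 H
  atom 24: C, bond orders sum to 2 (valence 4) → 2 H
  atom 25: C, bond orders sum to 2 (valence 4) → 2 H
  atom 26: C, bond orders sum to 2 (valence 4) → 2 H
  atom 27: S, bond orders sum to 1 (valence 2) → 1 H
Total hydrogens: 26.

26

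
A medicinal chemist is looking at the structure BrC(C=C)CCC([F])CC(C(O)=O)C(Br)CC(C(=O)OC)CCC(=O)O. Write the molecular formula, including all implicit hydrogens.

Walk through each heavy atom and fill implicit hydrogens from standard valence (C 4, N 3, O 2, S 2, halogen 1):
  atom 1: Br (halogen, monovalent) → 0 H
  atom 2: C, bond orders sum to 3 (valence 4) → 1 H
  atom 3: C, bond orders sum to 3 (valence 4) → 1 H
  atom 4: C, bond orders sum to 2 (valence 4) → 2 H
  atom 5: C, bond orders sum to 2 (valence 4) → 2 H
  atom 6: C, bond orders sum to 2 (valence 4) → 2 H
  atom 7: C, bond orders sum to 3 (valence 4) → 1 H
  atom 8: F with explicit H count 0
  atom 9: C, bond orders sum to 2 (valence 4) → 2 H
  atom 10: C, bond orders sum to 3 (valence 4) → 1 H
  atom 11: C, bond orders sum to 4 (valence 4) → 0 H
  atom 12: O, bond orders sum to 1 (valence 2) → 1 H
  atom 13: O, bond orders sum to 2 (valence 2) → 0 H
  atom 14: C, bond orders sum to 3 (valence 4) → 1 H
  atom 15: Br (halogen, monovalent) → 0 H
  atom 16: C, bond orders sum to 2 (valence 4) → 2 H
  atom 17: C, bond orders sum to 3 (valence 4) → 1 H
  atom 18: C, bond orders sum to 4 (valence 4) → 0 H
  atom 19: O, bond orders sum to 2 (valence 2) → 0 H
  atom 20: O, bond orders sum to 2 (valence 2) → 0 H
  atom 21: C, bond orders sum to 1 (valence 4) → 3 H
  atom 22: C, bond orders sum to 2 (valence 4) → 2 H
  atom 23: C, bond orders sum to 2 (valence 4) → 2 H
  atom 24: C, bond orders sum to 4 (valence 4) → 0 H
  atom 25: O, bond orders sum to 2 (valence 2) → 0 H
  atom 26: O, bond orders sum to 1 (valence 2) → 1 H
Totals → C:17, H:25, Br:2, F:1, O:6.
In Hill order: C17H25Br2FO6.

C17H25Br2FO6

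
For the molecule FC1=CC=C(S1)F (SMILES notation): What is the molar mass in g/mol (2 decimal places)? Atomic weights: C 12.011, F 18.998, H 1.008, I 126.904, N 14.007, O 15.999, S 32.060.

120.12 g/mol

First, the molecular formula is C4H2F2S (counting implicit H from valence).
  C: 4 × 12.011 = 48.044
  F: 2 × 18.998 = 37.996
  H: 2 × 1.008 = 2.016
  S: 1 × 32.060 = 32.060
Sum: 4×12.011 + 2×18.998 + 2×1.008 + 1×32.060 = 120.116 → 120.12 g/mol.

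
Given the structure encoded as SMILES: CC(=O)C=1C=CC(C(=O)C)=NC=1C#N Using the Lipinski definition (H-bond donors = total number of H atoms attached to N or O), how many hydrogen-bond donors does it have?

0

Donors: find every N or O and count the H atoms it carries.
  atom 3 (O): bond orders sum to 2 → 0 H
  atom 9 (O): bond orders sum to 2 → 0 H
  atom 11 (N): bond orders sum to 3 → 0 H
  atom 14 (N): bond orders sum to 3 → 0 H
Lipinski HBD = 0.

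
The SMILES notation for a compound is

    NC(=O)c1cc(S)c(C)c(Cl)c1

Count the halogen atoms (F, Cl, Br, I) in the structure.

Halogen atoms appear at heavy-atom position 11 (1×Cl).
Other groups present: 1 amide, 1 thiol.
Halogen count: 1.

1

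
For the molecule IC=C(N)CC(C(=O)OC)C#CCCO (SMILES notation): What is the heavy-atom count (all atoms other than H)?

Every atom symbol written in the SMILES (organic subset) is one heavy atom; implicit H are not written.
Heavy atoms by element → C:10, I:1, N:1, O:3.
Total: 15.

15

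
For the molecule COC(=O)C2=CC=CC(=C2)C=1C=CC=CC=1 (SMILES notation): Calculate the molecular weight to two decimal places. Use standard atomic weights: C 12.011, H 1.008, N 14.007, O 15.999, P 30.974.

212.25 g/mol

First, the molecular formula is C14H12O2 (counting implicit H from valence).
  C: 14 × 12.011 = 168.154
  H: 12 × 1.008 = 12.096
  O: 2 × 15.999 = 31.998
Sum: 14×12.011 + 12×1.008 + 2×15.999 = 212.248 → 212.25 g/mol.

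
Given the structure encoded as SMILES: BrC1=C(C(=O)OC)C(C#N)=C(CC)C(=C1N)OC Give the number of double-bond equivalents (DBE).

7

Degree of unsaturation = (number of rings) + (number of π bonds).
Ring closures in the SMILES: 1.
π bonds: 4 double bonds (each 1 DoU), 1 triple bond (each 2 DoU) → 6 DoU from unsaturation.
Total DoU = 1 + 6 = 7.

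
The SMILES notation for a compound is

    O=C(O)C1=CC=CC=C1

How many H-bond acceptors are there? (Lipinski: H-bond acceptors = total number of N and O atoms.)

N atoms: 0; O atoms: 2.
Lipinski HBA = 0 + 2 = 2.

2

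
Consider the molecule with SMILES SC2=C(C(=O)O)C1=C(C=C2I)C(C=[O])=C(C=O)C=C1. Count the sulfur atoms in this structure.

1

Scan the SMILES for S atoms (remember two-letter symbols like Cl and Br are single atoms).
Sulfur count: 1.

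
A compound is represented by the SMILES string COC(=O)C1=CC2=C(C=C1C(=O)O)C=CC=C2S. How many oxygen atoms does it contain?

4

Scan the SMILES for O atoms (remember two-letter symbols like Cl and Br are single atoms).
Oxygen count: 4.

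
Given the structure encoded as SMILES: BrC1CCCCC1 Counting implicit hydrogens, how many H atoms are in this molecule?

Walk through each heavy atom and fill implicit hydrogens from standard valence (C 4, N 3, O 2, S 2, halogen 1):
  atom 1: Br (halogen, monovalent) → 0 H
  atom 2: C, bond orders sum to 3 (valence 4) → 1 H
  atom 3: C, bond orders sum to 2 (valence 4) → 2 H
  atom 4: C, bond orders sum to 2 (valence 4) → 2 H
  atom 5: C, bond orders sum to 2 (valence 4) → 2 H
  atom 6: C, bond orders sum to 2 (valence 4) → 2 H
  atom 7: C, bond orders sum to 2 (valence 4) → 2 H
Total hydrogens: 11.

11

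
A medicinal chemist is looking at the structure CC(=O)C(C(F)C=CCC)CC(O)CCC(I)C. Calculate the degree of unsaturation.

2

Degree of unsaturation = (number of rings) + (number of π bonds).
Ring closures in the SMILES: 0.
π bonds: 2 double bonds (each 1 DoU) → 2 DoU from unsaturation.
Total DoU = 0 + 2 = 2.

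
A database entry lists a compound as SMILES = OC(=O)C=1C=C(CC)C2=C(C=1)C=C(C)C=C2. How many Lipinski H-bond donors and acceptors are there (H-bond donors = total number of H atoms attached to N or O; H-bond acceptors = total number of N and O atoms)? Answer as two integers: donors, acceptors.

Donors: find every N or O and count the H atoms it carries.
  atom 1 (O): bond orders sum to 1 → 1 H
  atom 3 (O): bond orders sum to 2 → 0 H
Lipinski HBD = 1.
Acceptors: N atoms = 0, O atoms = 2 → HBA = 2.

1, 2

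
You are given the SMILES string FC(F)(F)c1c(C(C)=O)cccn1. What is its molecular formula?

Walk through each heavy atom and fill implicit hydrogens from standard valence (C 4, N 3, O 2, S 2, halogen 1); for lowercase aromatic atoms, an aromatic c carries 1 H when it has two neighbours and 0 H with three, and aromatic n carries 0 H:
  atom 1: F (halogen, monovalent) → 0 H
  atom 2: C, bond orders sum to 4 (valence 4) → 0 H
  atom 3: F (halogen, monovalent) → 0 H
  atom 4: F (halogen, monovalent) → 0 H
  atom 5: aromatic c, 3 neighbours → 0 H
  atom 6: aromatic c, 3 neighbours → 0 H
  atom 7: C, bond orders sum to 4 (valence 4) → 0 H
  atom 8: C, bond orders sum to 1 (valence 4) → 3 H
  atom 9: O, bond orders sum to 2 (valence 2) → 0 H
  atom 10: aromatic c, 2 neighbours → 1 H
  atom 11: aromatic c, 2 neighbours → 1 H
  atom 12: aromatic c, 2 neighbours → 1 H
  atom 13: aromatic n, 2 neighbours → 0 H
Totals → C:8, H:6, F:3, N:1, O:1.

C8H6F3NO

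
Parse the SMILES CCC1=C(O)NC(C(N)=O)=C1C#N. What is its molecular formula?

C8H9N3O2

Walk through each heavy atom and fill implicit hydrogens from standard valence (C 4, N 3, O 2, S 2, halogen 1):
  atom 1: C, bond orders sum to 1 (valence 4) → 3 H
  atom 2: C, bond orders sum to 2 (valence 4) → 2 H
  atom 3: C, bond orders sum to 4 (valence 4) → 0 H
  atom 4: C, bond orders sum to 4 (valence 4) → 0 H
  atom 5: O, bond orders sum to 1 (valence 2) → 1 H
  atom 6: N, bond orders sum to 2 (valence 3) → 1 H
  atom 7: C, bond orders sum to 4 (valence 4) → 0 H
  atom 8: C, bond orders sum to 4 (valence 4) → 0 H
  atom 9: N, bond orders sum to 1 (valence 3) → 2 H
  atom 10: O, bond orders sum to 2 (valence 2) → 0 H
  atom 11: C, bond orders sum to 4 (valence 4) → 0 H
  atom 12: C, bond orders sum to 4 (valence 4) → 0 H
  atom 13: N, bond orders sum to 3 (valence 3) → 0 H
Totals → C:8, H:9, N:3, O:2.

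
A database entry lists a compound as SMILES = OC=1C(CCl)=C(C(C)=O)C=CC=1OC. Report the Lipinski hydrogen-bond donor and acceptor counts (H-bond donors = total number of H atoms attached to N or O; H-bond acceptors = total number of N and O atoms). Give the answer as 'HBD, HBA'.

1, 3

Donors: find every N or O and count the H atoms it carries.
  atom 1 (O): bond orders sum to 1 → 1 H
  atom 9 (O): bond orders sum to 2 → 0 H
  atom 13 (O): bond orders sum to 2 → 0 H
Lipinski HBD = 1.
Acceptors: N atoms = 0, O atoms = 3 → HBA = 3.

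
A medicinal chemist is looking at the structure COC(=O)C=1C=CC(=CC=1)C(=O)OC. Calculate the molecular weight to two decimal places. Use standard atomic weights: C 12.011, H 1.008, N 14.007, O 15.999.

First, the molecular formula is C10H10O4 (counting implicit H from valence).
  C: 10 × 12.011 = 120.110
  H: 10 × 1.008 = 10.080
  O: 4 × 15.999 = 63.996
Sum: 10×12.011 + 10×1.008 + 4×15.999 = 194.186 → 194.19 g/mol.

194.19 g/mol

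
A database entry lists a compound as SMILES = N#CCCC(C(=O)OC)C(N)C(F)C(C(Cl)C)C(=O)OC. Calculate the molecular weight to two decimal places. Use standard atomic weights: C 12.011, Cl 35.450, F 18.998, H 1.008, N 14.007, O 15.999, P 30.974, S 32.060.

322.76 g/mol

First, the molecular formula is C13H20ClFN2O4 (counting implicit H from valence).
  C: 13 × 12.011 = 156.143
  Cl: 1 × 35.450 = 35.450
  F: 1 × 18.998 = 18.998
  H: 20 × 1.008 = 20.160
  N: 2 × 14.007 = 28.014
  O: 4 × 15.999 = 63.996
Sum: 13×12.011 + 1×35.450 + 1×18.998 + 20×1.008 + 2×14.007 + 4×15.999 = 322.761 → 322.76 g/mol.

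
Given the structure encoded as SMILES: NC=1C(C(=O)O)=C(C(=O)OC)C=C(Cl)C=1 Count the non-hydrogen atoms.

15

Every atom symbol written in the SMILES (organic subset) is one heavy atom; implicit H are not written.
Heavy atoms by element → C:9, Cl:1, N:1, O:4.
Total: 15.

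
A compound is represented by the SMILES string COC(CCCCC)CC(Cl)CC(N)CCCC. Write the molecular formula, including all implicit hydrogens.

C15H32ClNO

Walk through each heavy atom and fill implicit hydrogens from standard valence (C 4, N 3, O 2, S 2, halogen 1):
  atom 1: C, bond orders sum to 1 (valence 4) → 3 H
  atom 2: O, bond orders sum to 2 (valence 2) → 0 H
  atom 3: C, bond orders sum to 3 (valence 4) → 1 H
  atom 4: C, bond orders sum to 2 (valence 4) → 2 H
  atom 5: C, bond orders sum to 2 (valence 4) → 2 H
  atom 6: C, bond orders sum to 2 (valence 4) → 2 H
  atom 7: C, bond orders sum to 2 (valence 4) → 2 H
  atom 8: C, bond orders sum to 1 (valence 4) → 3 H
  atom 9: C, bond orders sum to 2 (valence 4) → 2 H
  atom 10: C, bond orders sum to 3 (valence 4) → 1 H
  atom 11: Cl (halogen, monovalent) → 0 H
  atom 12: C, bond orders sum to 2 (valence 4) → 2 H
  atom 13: C, bond orders sum to 3 (valence 4) → 1 H
  atom 14: N, bond orders sum to 1 (valence 3) → 2 H
  atom 15: C, bond orders sum to 2 (valence 4) → 2 H
  atom 16: C, bond orders sum to 2 (valence 4) → 2 H
  atom 17: C, bond orders sum to 2 (valence 4) → 2 H
  atom 18: C, bond orders sum to 1 (valence 4) → 3 H
Totals → C:15, H:32, Cl:1, N:1, O:1.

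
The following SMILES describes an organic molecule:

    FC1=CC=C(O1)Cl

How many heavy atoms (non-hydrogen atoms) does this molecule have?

Every atom symbol written in the SMILES (organic subset) is one heavy atom; implicit H are not written.
Heavy atoms by element → C:4, Cl:1, F:1, O:1.
Total: 7.

7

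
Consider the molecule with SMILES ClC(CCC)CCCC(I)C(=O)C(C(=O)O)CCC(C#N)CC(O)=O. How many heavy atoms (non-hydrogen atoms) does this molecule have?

Every atom symbol written in the SMILES (organic subset) is one heavy atom; implicit H are not written.
Heavy atoms by element → C:17, Cl:1, I:1, N:1, O:5.
Total: 25.

25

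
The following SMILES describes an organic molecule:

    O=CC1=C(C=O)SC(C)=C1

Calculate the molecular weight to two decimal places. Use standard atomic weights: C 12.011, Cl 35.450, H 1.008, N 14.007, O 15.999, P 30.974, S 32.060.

First, the molecular formula is C7H6O2S (counting implicit H from valence).
  C: 7 × 12.011 = 84.077
  H: 6 × 1.008 = 6.048
  O: 2 × 15.999 = 31.998
  S: 1 × 32.060 = 32.060
Sum: 7×12.011 + 6×1.008 + 2×15.999 + 1×32.060 = 154.183 → 154.18 g/mol.

154.18 g/mol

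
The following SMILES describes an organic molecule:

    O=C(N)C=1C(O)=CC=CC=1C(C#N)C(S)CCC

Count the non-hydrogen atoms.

Every atom symbol written in the SMILES (organic subset) is one heavy atom; implicit H are not written.
Heavy atoms by element → C:13, N:2, O:2, S:1.
Total: 18.

18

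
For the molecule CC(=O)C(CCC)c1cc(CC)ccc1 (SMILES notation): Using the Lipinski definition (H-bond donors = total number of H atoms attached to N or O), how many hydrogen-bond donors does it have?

Donors: find every N or O and count the H atoms it carries.
  atom 3 (O): bond orders sum to 2 → 0 H
Lipinski HBD = 0.

0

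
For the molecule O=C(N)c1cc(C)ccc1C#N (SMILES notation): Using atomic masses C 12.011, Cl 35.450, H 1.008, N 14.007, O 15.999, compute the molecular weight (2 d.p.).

160.18 g/mol

First, the molecular formula is C9H8N2O (counting implicit H from valence).
  C: 9 × 12.011 = 108.099
  H: 8 × 1.008 = 8.064
  N: 2 × 14.007 = 28.014
  O: 1 × 15.999 = 15.999
Sum: 9×12.011 + 8×1.008 + 2×14.007 + 1×15.999 = 160.176 → 160.18 g/mol.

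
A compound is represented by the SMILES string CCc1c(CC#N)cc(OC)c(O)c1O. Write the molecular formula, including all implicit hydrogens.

Walk through each heavy atom and fill implicit hydrogens from standard valence (C 4, N 3, O 2, S 2, halogen 1); for lowercase aromatic atoms, an aromatic c carries 1 H when it has two neighbours and 0 H with three, and aromatic n carries 0 H:
  atom 1: C, bond orders sum to 1 (valence 4) → 3 H
  atom 2: C, bond orders sum to 2 (valence 4) → 2 H
  atom 3: aromatic c, 3 neighbours → 0 H
  atom 4: aromatic c, 3 neighbours → 0 H
  atom 5: C, bond orders sum to 2 (valence 4) → 2 H
  atom 6: C, bond orders sum to 4 (valence 4) → 0 H
  atom 7: N, bond orders sum to 3 (valence 3) → 0 H
  atom 8: aromatic c, 2 neighbours → 1 H
  atom 9: aromatic c, 3 neighbours → 0 H
  atom 10: O, bond orders sum to 2 (valence 2) → 0 H
  atom 11: C, bond orders sum to 1 (valence 4) → 3 H
  atom 12: aromatic c, 3 neighbours → 0 H
  atom 13: O, bond orders sum to 1 (valence 2) → 1 H
  atom 14: aromatic c, 3 neighbours → 0 H
  atom 15: O, bond orders sum to 1 (valence 2) → 1 H
Totals → C:11, H:13, N:1, O:3.

C11H13NO3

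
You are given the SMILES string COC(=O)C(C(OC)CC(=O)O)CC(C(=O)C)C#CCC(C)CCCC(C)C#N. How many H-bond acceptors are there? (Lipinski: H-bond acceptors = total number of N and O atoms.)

7

N atoms: 1; O atoms: 6.
Lipinski HBA = 1 + 6 = 7.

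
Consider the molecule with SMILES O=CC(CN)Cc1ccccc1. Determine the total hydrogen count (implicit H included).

13

Walk through each heavy atom and fill implicit hydrogens from standard valence (C 4, N 3, O 2, S 2, halogen 1); for lowercase aromatic atoms, an aromatic c carries 1 H when it has two neighbours and 0 H with three, and aromatic n carries 0 H:
  atom 1: O, bond orders sum to 2 (valence 2) → 0 H
  atom 2: C, bond orders sum to 3 (valence 4) → 1 H
  atom 3: C, bond orders sum to 3 (valence 4) → 1 H
  atom 4: C, bond orders sum to 2 (valence 4) → 2 H
  atom 5: N, bond orders sum to 1 (valence 3) → 2 H
  atom 6: C, bond orders sum to 2 (valence 4) → 2 H
  atom 7: aromatic c, 3 neighbours → 0 H
  atom 8: aromatic c, 2 neighbours → 1 H
  atom 9: aromatic c, 2 neighbours → 1 H
  atom 10: aromatic c, 2 neighbours → 1 H
  atom 11: aromatic c, 2 neighbours → 1 H
  atom 12: aromatic c, 2 neighbours → 1 H
Total hydrogens: 13.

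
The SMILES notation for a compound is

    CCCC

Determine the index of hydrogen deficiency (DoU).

Molecular formula: C4H10.
DoU = (2C + 2 + N − H − X) / 2, where X is the halogen count and O/S are ignored.
    = (2·4 + 2 + 0 − 10 − 0) / 2 = 0 / 2 = 0.

0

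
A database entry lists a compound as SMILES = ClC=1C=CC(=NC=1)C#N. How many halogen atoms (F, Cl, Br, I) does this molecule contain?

Halogen atoms appear at heavy-atom position 1 (1×Cl).
Other groups present: 1 nitrile.
Halogen count: 1.

1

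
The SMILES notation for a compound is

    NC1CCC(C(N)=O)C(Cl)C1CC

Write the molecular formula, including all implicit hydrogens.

C9H17ClN2O

Walk through each heavy atom and fill implicit hydrogens from standard valence (C 4, N 3, O 2, S 2, halogen 1):
  atom 1: N, bond orders sum to 1 (valence 3) → 2 H
  atom 2: C, bond orders sum to 3 (valence 4) → 1 H
  atom 3: C, bond orders sum to 2 (valence 4) → 2 H
  atom 4: C, bond orders sum to 2 (valence 4) → 2 H
  atom 5: C, bond orders sum to 3 (valence 4) → 1 H
  atom 6: C, bond orders sum to 4 (valence 4) → 0 H
  atom 7: N, bond orders sum to 1 (valence 3) → 2 H
  atom 8: O, bond orders sum to 2 (valence 2) → 0 H
  atom 9: C, bond orders sum to 3 (valence 4) → 1 H
  atom 10: Cl (halogen, monovalent) → 0 H
  atom 11: C, bond orders sum to 3 (valence 4) → 1 H
  atom 12: C, bond orders sum to 2 (valence 4) → 2 H
  atom 13: C, bond orders sum to 1 (valence 4) → 3 H
Totals → C:9, H:17, Cl:1, N:2, O:1.
In Hill order: C9H17ClN2O.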